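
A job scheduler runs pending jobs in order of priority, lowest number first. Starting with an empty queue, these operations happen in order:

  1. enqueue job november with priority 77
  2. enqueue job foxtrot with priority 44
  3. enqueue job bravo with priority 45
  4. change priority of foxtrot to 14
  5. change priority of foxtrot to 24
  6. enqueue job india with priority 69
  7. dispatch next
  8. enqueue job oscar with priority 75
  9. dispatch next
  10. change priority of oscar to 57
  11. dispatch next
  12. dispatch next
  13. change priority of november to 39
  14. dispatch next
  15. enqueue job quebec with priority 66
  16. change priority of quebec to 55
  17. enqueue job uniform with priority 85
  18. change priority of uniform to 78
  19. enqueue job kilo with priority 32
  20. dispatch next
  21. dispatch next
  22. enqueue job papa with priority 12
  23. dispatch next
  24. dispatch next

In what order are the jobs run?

add november (priority 77) → {november:77}
add foxtrot (priority 44) → {foxtrot:44, november:77}
add bravo (priority 45) → {foxtrot:44, bravo:45, november:77}
update foxtrot to priority 14 → {foxtrot:14, bravo:45, november:77}
update foxtrot to priority 24 → {foxtrot:24, bravo:45, november:77}
add india (priority 69) → {foxtrot:24, bravo:45, india:69, november:77}
dispatch next → foxtrot; now {bravo:45, india:69, november:77}
add oscar (priority 75) → {bravo:45, india:69, oscar:75, november:77}
dispatch next → bravo; now {india:69, oscar:75, november:77}
update oscar to priority 57 → {oscar:57, india:69, november:77}
dispatch next → oscar; now {india:69, november:77}
dispatch next → india; now {november:77}
update november to priority 39 → {november:39}
dispatch next → november; now {}
add quebec (priority 66) → {quebec:66}
update quebec to priority 55 → {quebec:55}
add uniform (priority 85) → {quebec:55, uniform:85}
update uniform to priority 78 → {quebec:55, uniform:78}
add kilo (priority 32) → {kilo:32, quebec:55, uniform:78}
dispatch next → kilo; now {quebec:55, uniform:78}
dispatch next → quebec; now {uniform:78}
add papa (priority 12) → {papa:12, uniform:78}
dispatch next → papa; now {uniform:78}
dispatch next → uniform; now {}

[foxtrot, bravo, oscar, india, november, kilo, quebec, papa, uniform]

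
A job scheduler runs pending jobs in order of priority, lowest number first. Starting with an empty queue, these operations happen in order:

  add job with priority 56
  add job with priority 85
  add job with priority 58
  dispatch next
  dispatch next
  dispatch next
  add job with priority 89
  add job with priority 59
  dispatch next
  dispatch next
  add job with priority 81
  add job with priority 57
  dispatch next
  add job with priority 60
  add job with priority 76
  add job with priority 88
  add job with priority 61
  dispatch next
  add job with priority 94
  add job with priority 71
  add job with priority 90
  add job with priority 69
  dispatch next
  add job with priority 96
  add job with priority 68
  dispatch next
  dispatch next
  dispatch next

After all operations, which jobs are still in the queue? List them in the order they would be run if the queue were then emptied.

[76, 81, 88, 90, 94, 96]

insert 56 → {56}
insert 85 → {56, 85}
insert 58 → {56, 58, 85}
dispatch next → 56; now {58, 85}
dispatch next → 58; now {85}
dispatch next → 85; now {}
insert 89 → {89}
insert 59 → {59, 89}
dispatch next → 59; now {89}
dispatch next → 89; now {}
insert 81 → {81}
insert 57 → {57, 81}
dispatch next → 57; now {81}
insert 60 → {60, 81}
insert 76 → {60, 76, 81}
insert 88 → {60, 76, 81, 88}
insert 61 → {60, 61, 76, 81, 88}
dispatch next → 60; now {61, 76, 81, 88}
insert 94 → {61, 76, 81, 88, 94}
insert 71 → {61, 71, 76, 81, 88, 94}
insert 90 → {61, 71, 76, 81, 88, 90, 94}
insert 69 → {61, 69, 71, 76, 81, 88, 90, 94}
dispatch next → 61; now {69, 71, 76, 81, 88, 90, 94}
insert 96 → {69, 71, 76, 81, 88, 90, 94, 96}
insert 68 → {68, 69, 71, 76, 81, 88, 90, 94, 96}
dispatch next → 68; now {69, 71, 76, 81, 88, 90, 94, 96}
dispatch next → 69; now {71, 76, 81, 88, 90, 94, 96}
dispatch next → 71; now {76, 81, 88, 90, 94, 96}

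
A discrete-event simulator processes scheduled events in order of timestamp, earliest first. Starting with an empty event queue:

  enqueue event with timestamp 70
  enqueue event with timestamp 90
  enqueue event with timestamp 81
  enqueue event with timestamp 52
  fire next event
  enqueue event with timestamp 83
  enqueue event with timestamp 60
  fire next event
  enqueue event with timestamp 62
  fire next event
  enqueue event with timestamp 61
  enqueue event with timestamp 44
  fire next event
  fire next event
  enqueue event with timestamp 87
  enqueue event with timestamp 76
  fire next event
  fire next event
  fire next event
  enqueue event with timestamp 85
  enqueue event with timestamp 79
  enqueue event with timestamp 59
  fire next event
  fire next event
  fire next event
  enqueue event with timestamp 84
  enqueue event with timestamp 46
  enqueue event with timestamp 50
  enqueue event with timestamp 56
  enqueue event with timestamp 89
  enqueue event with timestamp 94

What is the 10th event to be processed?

insert 70 → {70}
insert 90 → {70, 90}
insert 81 → {70, 81, 90}
insert 52 → {52, 70, 81, 90}
fire next event → 52; now {70, 81, 90}
insert 83 → {70, 81, 83, 90}
insert 60 → {60, 70, 81, 83, 90}
fire next event → 60; now {70, 81, 83, 90}
insert 62 → {62, 70, 81, 83, 90}
fire next event → 62; now {70, 81, 83, 90}
insert 61 → {61, 70, 81, 83, 90}
insert 44 → {44, 61, 70, 81, 83, 90}
fire next event → 44; now {61, 70, 81, 83, 90}
fire next event → 61; now {70, 81, 83, 90}
insert 87 → {70, 81, 83, 87, 90}
insert 76 → {70, 76, 81, 83, 87, 90}
fire next event → 70; now {76, 81, 83, 87, 90}
fire next event → 76; now {81, 83, 87, 90}
fire next event → 81; now {83, 87, 90}
insert 85 → {83, 85, 87, 90}
insert 79 → {79, 83, 85, 87, 90}
insert 59 → {59, 79, 83, 85, 87, 90}
fire next event → 59; now {79, 83, 85, 87, 90}
fire next event → 79; now {83, 85, 87, 90}
fire next event → 83; now {85, 87, 90}
insert 84 → {84, 85, 87, 90}
insert 46 → {46, 84, 85, 87, 90}
insert 50 → {46, 50, 84, 85, 87, 90}
insert 56 → {46, 50, 56, 84, 85, 87, 90}
insert 89 → {46, 50, 56, 84, 85, 87, 89, 90}
insert 94 → {46, 50, 56, 84, 85, 87, 89, 90, 94}

79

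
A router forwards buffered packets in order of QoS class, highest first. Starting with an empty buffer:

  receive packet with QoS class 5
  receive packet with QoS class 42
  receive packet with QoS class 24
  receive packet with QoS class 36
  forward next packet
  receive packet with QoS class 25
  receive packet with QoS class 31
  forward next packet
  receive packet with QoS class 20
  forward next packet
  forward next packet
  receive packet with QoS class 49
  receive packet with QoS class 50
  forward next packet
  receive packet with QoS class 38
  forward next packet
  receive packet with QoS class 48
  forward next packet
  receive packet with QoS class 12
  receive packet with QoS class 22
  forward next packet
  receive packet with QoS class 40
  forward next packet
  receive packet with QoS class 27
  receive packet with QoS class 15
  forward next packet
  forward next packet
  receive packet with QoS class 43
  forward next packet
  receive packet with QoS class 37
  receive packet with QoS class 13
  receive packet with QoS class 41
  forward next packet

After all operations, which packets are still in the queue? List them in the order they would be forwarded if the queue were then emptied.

37 → 22 → 20 → 15 → 13 → 12 → 5

insert 5 → {5}
insert 42 → {42, 5}
insert 24 → {42, 24, 5}
insert 36 → {42, 36, 24, 5}
forward next packet → 42; now {36, 24, 5}
insert 25 → {36, 25, 24, 5}
insert 31 → {36, 31, 25, 24, 5}
forward next packet → 36; now {31, 25, 24, 5}
insert 20 → {31, 25, 24, 20, 5}
forward next packet → 31; now {25, 24, 20, 5}
forward next packet → 25; now {24, 20, 5}
insert 49 → {49, 24, 20, 5}
insert 50 → {50, 49, 24, 20, 5}
forward next packet → 50; now {49, 24, 20, 5}
insert 38 → {49, 38, 24, 20, 5}
forward next packet → 49; now {38, 24, 20, 5}
insert 48 → {48, 38, 24, 20, 5}
forward next packet → 48; now {38, 24, 20, 5}
insert 12 → {38, 24, 20, 12, 5}
insert 22 → {38, 24, 22, 20, 12, 5}
forward next packet → 38; now {24, 22, 20, 12, 5}
insert 40 → {40, 24, 22, 20, 12, 5}
forward next packet → 40; now {24, 22, 20, 12, 5}
insert 27 → {27, 24, 22, 20, 12, 5}
insert 15 → {27, 24, 22, 20, 15, 12, 5}
forward next packet → 27; now {24, 22, 20, 15, 12, 5}
forward next packet → 24; now {22, 20, 15, 12, 5}
insert 43 → {43, 22, 20, 15, 12, 5}
forward next packet → 43; now {22, 20, 15, 12, 5}
insert 37 → {37, 22, 20, 15, 12, 5}
insert 13 → {37, 22, 20, 15, 13, 12, 5}
insert 41 → {41, 37, 22, 20, 15, 13, 12, 5}
forward next packet → 41; now {37, 22, 20, 15, 13, 12, 5}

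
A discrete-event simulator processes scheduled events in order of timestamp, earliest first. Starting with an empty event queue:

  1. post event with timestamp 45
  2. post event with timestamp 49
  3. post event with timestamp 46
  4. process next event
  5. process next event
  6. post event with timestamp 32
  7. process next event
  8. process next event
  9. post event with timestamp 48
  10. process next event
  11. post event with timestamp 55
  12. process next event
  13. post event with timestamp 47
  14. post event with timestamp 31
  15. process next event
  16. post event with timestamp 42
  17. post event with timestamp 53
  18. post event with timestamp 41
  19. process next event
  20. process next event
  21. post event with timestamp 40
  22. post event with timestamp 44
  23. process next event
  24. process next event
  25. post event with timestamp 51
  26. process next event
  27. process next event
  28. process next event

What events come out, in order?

45, 46, 32, 49, 48, 55, 31, 41, 42, 40, 44, 47, 51, 53

insert 45 → {45}
insert 49 → {45, 49}
insert 46 → {45, 46, 49}
process next event → 45; now {46, 49}
process next event → 46; now {49}
insert 32 → {32, 49}
process next event → 32; now {49}
process next event → 49; now {}
insert 48 → {48}
process next event → 48; now {}
insert 55 → {55}
process next event → 55; now {}
insert 47 → {47}
insert 31 → {31, 47}
process next event → 31; now {47}
insert 42 → {42, 47}
insert 53 → {42, 47, 53}
insert 41 → {41, 42, 47, 53}
process next event → 41; now {42, 47, 53}
process next event → 42; now {47, 53}
insert 40 → {40, 47, 53}
insert 44 → {40, 44, 47, 53}
process next event → 40; now {44, 47, 53}
process next event → 44; now {47, 53}
insert 51 → {47, 51, 53}
process next event → 47; now {51, 53}
process next event → 51; now {53}
process next event → 53; now {}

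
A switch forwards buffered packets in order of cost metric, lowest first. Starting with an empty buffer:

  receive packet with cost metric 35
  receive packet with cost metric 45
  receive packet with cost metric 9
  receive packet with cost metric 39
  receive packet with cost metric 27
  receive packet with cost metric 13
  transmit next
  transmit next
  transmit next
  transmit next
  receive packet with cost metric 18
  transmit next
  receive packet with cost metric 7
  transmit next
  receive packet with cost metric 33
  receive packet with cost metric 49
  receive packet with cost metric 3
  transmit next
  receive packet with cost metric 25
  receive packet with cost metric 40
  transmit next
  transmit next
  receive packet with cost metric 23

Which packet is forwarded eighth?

insert 35 → {35}
insert 45 → {35, 45}
insert 9 → {9, 35, 45}
insert 39 → {9, 35, 39, 45}
insert 27 → {9, 27, 35, 39, 45}
insert 13 → {9, 13, 27, 35, 39, 45}
transmit next → 9; now {13, 27, 35, 39, 45}
transmit next → 13; now {27, 35, 39, 45}
transmit next → 27; now {35, 39, 45}
transmit next → 35; now {39, 45}
insert 18 → {18, 39, 45}
transmit next → 18; now {39, 45}
insert 7 → {7, 39, 45}
transmit next → 7; now {39, 45}
insert 33 → {33, 39, 45}
insert 49 → {33, 39, 45, 49}
insert 3 → {3, 33, 39, 45, 49}
transmit next → 3; now {33, 39, 45, 49}
insert 25 → {25, 33, 39, 45, 49}
insert 40 → {25, 33, 39, 40, 45, 49}
transmit next → 25; now {33, 39, 40, 45, 49}
transmit next → 33; now {39, 40, 45, 49}
insert 23 → {23, 39, 40, 45, 49}

25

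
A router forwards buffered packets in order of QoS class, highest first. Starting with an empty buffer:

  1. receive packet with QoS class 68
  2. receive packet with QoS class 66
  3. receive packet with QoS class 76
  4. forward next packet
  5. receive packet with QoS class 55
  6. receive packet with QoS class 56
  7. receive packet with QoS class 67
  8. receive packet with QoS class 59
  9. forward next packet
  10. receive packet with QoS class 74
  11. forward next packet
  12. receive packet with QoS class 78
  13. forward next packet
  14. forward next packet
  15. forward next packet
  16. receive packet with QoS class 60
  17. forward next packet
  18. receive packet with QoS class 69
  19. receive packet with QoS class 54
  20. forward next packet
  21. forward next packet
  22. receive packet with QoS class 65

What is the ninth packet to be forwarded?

insert 68 → {68}
insert 66 → {68, 66}
insert 76 → {76, 68, 66}
forward next packet → 76; now {68, 66}
insert 55 → {68, 66, 55}
insert 56 → {68, 66, 56, 55}
insert 67 → {68, 67, 66, 56, 55}
insert 59 → {68, 67, 66, 59, 56, 55}
forward next packet → 68; now {67, 66, 59, 56, 55}
insert 74 → {74, 67, 66, 59, 56, 55}
forward next packet → 74; now {67, 66, 59, 56, 55}
insert 78 → {78, 67, 66, 59, 56, 55}
forward next packet → 78; now {67, 66, 59, 56, 55}
forward next packet → 67; now {66, 59, 56, 55}
forward next packet → 66; now {59, 56, 55}
insert 60 → {60, 59, 56, 55}
forward next packet → 60; now {59, 56, 55}
insert 69 → {69, 59, 56, 55}
insert 54 → {69, 59, 56, 55, 54}
forward next packet → 69; now {59, 56, 55, 54}
forward next packet → 59; now {56, 55, 54}
insert 65 → {65, 56, 55, 54}

59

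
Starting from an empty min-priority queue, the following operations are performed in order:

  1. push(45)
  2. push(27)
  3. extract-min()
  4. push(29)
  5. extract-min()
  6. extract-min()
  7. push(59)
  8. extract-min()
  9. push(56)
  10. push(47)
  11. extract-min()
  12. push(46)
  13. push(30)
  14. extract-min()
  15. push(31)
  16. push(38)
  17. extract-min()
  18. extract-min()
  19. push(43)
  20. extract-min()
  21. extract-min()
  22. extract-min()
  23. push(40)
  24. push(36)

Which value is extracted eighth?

38

insert 45 → {45}
insert 27 → {27, 45}
extract-min → 27; now {45}
insert 29 → {29, 45}
extract-min → 29; now {45}
extract-min → 45; now {}
insert 59 → {59}
extract-min → 59; now {}
insert 56 → {56}
insert 47 → {47, 56}
extract-min → 47; now {56}
insert 46 → {46, 56}
insert 30 → {30, 46, 56}
extract-min → 30; now {46, 56}
insert 31 → {31, 46, 56}
insert 38 → {31, 38, 46, 56}
extract-min → 31; now {38, 46, 56}
extract-min → 38; now {46, 56}
insert 43 → {43, 46, 56}
extract-min → 43; now {46, 56}
extract-min → 46; now {56}
extract-min → 56; now {}
insert 40 → {40}
insert 36 → {36, 40}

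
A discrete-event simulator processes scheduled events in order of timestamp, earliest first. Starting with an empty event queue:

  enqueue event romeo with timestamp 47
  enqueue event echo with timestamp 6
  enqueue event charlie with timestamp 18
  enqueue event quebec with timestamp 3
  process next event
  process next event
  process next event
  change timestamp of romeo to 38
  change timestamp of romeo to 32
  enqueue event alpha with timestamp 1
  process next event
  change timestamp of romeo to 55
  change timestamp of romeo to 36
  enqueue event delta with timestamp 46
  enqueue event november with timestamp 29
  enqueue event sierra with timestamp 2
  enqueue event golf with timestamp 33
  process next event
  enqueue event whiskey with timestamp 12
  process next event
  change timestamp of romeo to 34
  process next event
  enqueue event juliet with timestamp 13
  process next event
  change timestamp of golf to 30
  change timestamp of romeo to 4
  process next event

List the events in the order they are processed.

[quebec, echo, charlie, alpha, sierra, whiskey, november, juliet, romeo]

add romeo (timestamp 47) → {romeo:47}
add echo (timestamp 6) → {echo:6, romeo:47}
add charlie (timestamp 18) → {echo:6, charlie:18, romeo:47}
add quebec (timestamp 3) → {quebec:3, echo:6, charlie:18, romeo:47}
process next event → quebec; now {echo:6, charlie:18, romeo:47}
process next event → echo; now {charlie:18, romeo:47}
process next event → charlie; now {romeo:47}
update romeo to timestamp 38 → {romeo:38}
update romeo to timestamp 32 → {romeo:32}
add alpha (timestamp 1) → {alpha:1, romeo:32}
process next event → alpha; now {romeo:32}
update romeo to timestamp 55 → {romeo:55}
update romeo to timestamp 36 → {romeo:36}
add delta (timestamp 46) → {romeo:36, delta:46}
add november (timestamp 29) → {november:29, romeo:36, delta:46}
add sierra (timestamp 2) → {sierra:2, november:29, romeo:36, delta:46}
add golf (timestamp 33) → {sierra:2, november:29, golf:33, romeo:36, delta:46}
process next event → sierra; now {november:29, golf:33, romeo:36, delta:46}
add whiskey (timestamp 12) → {whiskey:12, november:29, golf:33, romeo:36, delta:46}
process next event → whiskey; now {november:29, golf:33, romeo:36, delta:46}
update romeo to timestamp 34 → {november:29, golf:33, romeo:34, delta:46}
process next event → november; now {golf:33, romeo:34, delta:46}
add juliet (timestamp 13) → {juliet:13, golf:33, romeo:34, delta:46}
process next event → juliet; now {golf:33, romeo:34, delta:46}
update golf to timestamp 30 → {golf:30, romeo:34, delta:46}
update romeo to timestamp 4 → {romeo:4, golf:30, delta:46}
process next event → romeo; now {golf:30, delta:46}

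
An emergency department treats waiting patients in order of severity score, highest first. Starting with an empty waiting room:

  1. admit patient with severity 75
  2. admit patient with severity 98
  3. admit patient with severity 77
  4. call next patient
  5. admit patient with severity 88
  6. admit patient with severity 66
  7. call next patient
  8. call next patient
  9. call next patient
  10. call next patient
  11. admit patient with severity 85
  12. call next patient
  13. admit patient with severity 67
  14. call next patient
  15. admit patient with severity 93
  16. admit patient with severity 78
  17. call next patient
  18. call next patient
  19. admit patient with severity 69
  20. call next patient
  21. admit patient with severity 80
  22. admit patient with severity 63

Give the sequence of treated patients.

[98, 88, 77, 75, 66, 85, 67, 93, 78, 69]

insert 75 → {75}
insert 98 → {98, 75}
insert 77 → {98, 77, 75}
call next patient → 98; now {77, 75}
insert 88 → {88, 77, 75}
insert 66 → {88, 77, 75, 66}
call next patient → 88; now {77, 75, 66}
call next patient → 77; now {75, 66}
call next patient → 75; now {66}
call next patient → 66; now {}
insert 85 → {85}
call next patient → 85; now {}
insert 67 → {67}
call next patient → 67; now {}
insert 93 → {93}
insert 78 → {93, 78}
call next patient → 93; now {78}
call next patient → 78; now {}
insert 69 → {69}
call next patient → 69; now {}
insert 80 → {80}
insert 63 → {80, 63}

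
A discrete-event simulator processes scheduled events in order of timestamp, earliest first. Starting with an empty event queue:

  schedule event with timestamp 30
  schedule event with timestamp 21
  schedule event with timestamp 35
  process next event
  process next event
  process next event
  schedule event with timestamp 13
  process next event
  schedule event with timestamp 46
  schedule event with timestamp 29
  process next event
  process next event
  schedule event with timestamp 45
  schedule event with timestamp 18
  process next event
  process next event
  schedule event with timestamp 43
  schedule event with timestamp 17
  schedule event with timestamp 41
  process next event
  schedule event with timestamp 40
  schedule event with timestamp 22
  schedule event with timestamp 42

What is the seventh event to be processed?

18

insert 30 → {30}
insert 21 → {21, 30}
insert 35 → {21, 30, 35}
process next event → 21; now {30, 35}
process next event → 30; now {35}
process next event → 35; now {}
insert 13 → {13}
process next event → 13; now {}
insert 46 → {46}
insert 29 → {29, 46}
process next event → 29; now {46}
process next event → 46; now {}
insert 45 → {45}
insert 18 → {18, 45}
process next event → 18; now {45}
process next event → 45; now {}
insert 43 → {43}
insert 17 → {17, 43}
insert 41 → {17, 41, 43}
process next event → 17; now {41, 43}
insert 40 → {40, 41, 43}
insert 22 → {22, 40, 41, 43}
insert 42 → {22, 40, 41, 42, 43}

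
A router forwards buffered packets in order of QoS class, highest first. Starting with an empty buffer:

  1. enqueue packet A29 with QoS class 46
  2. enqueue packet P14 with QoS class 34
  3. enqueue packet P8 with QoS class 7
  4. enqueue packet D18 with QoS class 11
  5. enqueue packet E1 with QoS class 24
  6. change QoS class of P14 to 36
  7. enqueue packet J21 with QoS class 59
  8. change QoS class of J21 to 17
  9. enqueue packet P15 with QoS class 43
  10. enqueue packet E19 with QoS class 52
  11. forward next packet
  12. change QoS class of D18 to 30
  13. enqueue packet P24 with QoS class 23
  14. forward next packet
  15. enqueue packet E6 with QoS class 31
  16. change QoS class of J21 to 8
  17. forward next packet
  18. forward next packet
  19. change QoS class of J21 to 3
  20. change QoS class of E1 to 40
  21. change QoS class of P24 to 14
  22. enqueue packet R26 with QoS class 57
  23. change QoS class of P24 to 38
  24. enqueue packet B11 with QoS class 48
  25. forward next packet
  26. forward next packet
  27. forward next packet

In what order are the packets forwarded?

E19 → A29 → P15 → P14 → R26 → B11 → E1

add A29 (QoS class 46) → {A29:46}
add P14 (QoS class 34) → {A29:46, P14:34}
add P8 (QoS class 7) → {A29:46, P14:34, P8:7}
add D18 (QoS class 11) → {A29:46, P14:34, D18:11, P8:7}
add E1 (QoS class 24) → {A29:46, P14:34, E1:24, D18:11, P8:7}
update P14 to QoS class 36 → {A29:46, P14:36, E1:24, D18:11, P8:7}
add J21 (QoS class 59) → {J21:59, A29:46, P14:36, E1:24, D18:11, P8:7}
update J21 to QoS class 17 → {A29:46, P14:36, E1:24, J21:17, D18:11, P8:7}
add P15 (QoS class 43) → {A29:46, P15:43, P14:36, E1:24, J21:17, D18:11, P8:7}
add E19 (QoS class 52) → {E19:52, A29:46, P15:43, P14:36, E1:24, J21:17, D18:11, P8:7}
forward next packet → E19; now {A29:46, P15:43, P14:36, E1:24, J21:17, D18:11, P8:7}
update D18 to QoS class 30 → {A29:46, P15:43, P14:36, D18:30, E1:24, J21:17, P8:7}
add P24 (QoS class 23) → {A29:46, P15:43, P14:36, D18:30, E1:24, P24:23, J21:17, P8:7}
forward next packet → A29; now {P15:43, P14:36, D18:30, E1:24, P24:23, J21:17, P8:7}
add E6 (QoS class 31) → {P15:43, P14:36, E6:31, D18:30, E1:24, P24:23, J21:17, P8:7}
update J21 to QoS class 8 → {P15:43, P14:36, E6:31, D18:30, E1:24, P24:23, J21:8, P8:7}
forward next packet → P15; now {P14:36, E6:31, D18:30, E1:24, P24:23, J21:8, P8:7}
forward next packet → P14; now {E6:31, D18:30, E1:24, P24:23, J21:8, P8:7}
update J21 to QoS class 3 → {E6:31, D18:30, E1:24, P24:23, P8:7, J21:3}
update E1 to QoS class 40 → {E1:40, E6:31, D18:30, P24:23, P8:7, J21:3}
update P24 to QoS class 14 → {E1:40, E6:31, D18:30, P24:14, P8:7, J21:3}
add R26 (QoS class 57) → {R26:57, E1:40, E6:31, D18:30, P24:14, P8:7, J21:3}
update P24 to QoS class 38 → {R26:57, E1:40, P24:38, E6:31, D18:30, P8:7, J21:3}
add B11 (QoS class 48) → {R26:57, B11:48, E1:40, P24:38, E6:31, D18:30, P8:7, J21:3}
forward next packet → R26; now {B11:48, E1:40, P24:38, E6:31, D18:30, P8:7, J21:3}
forward next packet → B11; now {E1:40, P24:38, E6:31, D18:30, P8:7, J21:3}
forward next packet → E1; now {P24:38, E6:31, D18:30, P8:7, J21:3}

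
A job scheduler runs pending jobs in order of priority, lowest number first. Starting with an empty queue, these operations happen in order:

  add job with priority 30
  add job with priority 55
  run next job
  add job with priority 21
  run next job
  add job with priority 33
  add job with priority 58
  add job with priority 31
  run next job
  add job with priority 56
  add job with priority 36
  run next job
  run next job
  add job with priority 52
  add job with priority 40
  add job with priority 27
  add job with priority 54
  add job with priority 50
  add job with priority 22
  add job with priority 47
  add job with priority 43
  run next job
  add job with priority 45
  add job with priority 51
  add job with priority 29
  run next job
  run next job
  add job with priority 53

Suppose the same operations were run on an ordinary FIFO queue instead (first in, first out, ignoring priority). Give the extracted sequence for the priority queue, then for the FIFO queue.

priority queue: 30 → 21 → 31 → 33 → 36 → 22 → 27 → 29; FIFO queue: 30, 55, 21, 33, 58, 31, 56, 36

insert 30 → {30}
insert 55 → {30, 55}
run next job → 30; now {55}
insert 21 → {21, 55}
run next job → 21; now {55}
insert 33 → {33, 55}
insert 58 → {33, 55, 58}
insert 31 → {31, 33, 55, 58}
run next job → 31; now {33, 55, 58}
insert 56 → {33, 55, 56, 58}
insert 36 → {33, 36, 55, 56, 58}
run next job → 33; now {36, 55, 56, 58}
run next job → 36; now {55, 56, 58}
insert 52 → {52, 55, 56, 58}
insert 40 → {40, 52, 55, 56, 58}
insert 27 → {27, 40, 52, 55, 56, 58}
insert 54 → {27, 40, 52, 54, 55, 56, 58}
insert 50 → {27, 40, 50, 52, 54, 55, 56, 58}
insert 22 → {22, 27, 40, 50, 52, 54, 55, 56, 58}
insert 47 → {22, 27, 40, 47, 50, 52, 54, 55, 56, 58}
insert 43 → {22, 27, 40, 43, 47, 50, 52, 54, 55, 56, 58}
run next job → 22; now {27, 40, 43, 47, 50, 52, 54, 55, 56, 58}
insert 45 → {27, 40, 43, 45, 47, 50, 52, 54, 55, 56, 58}
insert 51 → {27, 40, 43, 45, 47, 50, 51, 52, 54, 55, 56, 58}
insert 29 → {27, 29, 40, 43, 45, 47, 50, 51, 52, 54, 55, 56, 58}
run next job → 27; now {29, 40, 43, 45, 47, 50, 51, 52, 54, 55, 56, 58}
run next job → 29; now {40, 43, 45, 47, 50, 51, 52, 54, 55, 56, 58}
insert 53 → {40, 43, 45, 47, 50, 51, 52, 53, 54, 55, 56, 58}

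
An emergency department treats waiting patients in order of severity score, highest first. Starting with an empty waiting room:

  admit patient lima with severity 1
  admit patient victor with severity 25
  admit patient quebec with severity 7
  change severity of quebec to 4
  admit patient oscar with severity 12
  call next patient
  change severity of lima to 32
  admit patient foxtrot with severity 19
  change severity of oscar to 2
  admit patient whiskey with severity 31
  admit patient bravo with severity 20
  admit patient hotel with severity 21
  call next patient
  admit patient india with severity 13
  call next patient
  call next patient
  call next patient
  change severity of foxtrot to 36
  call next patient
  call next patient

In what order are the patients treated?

add lima (severity 1) → {lima:1}
add victor (severity 25) → {victor:25, lima:1}
add quebec (severity 7) → {victor:25, quebec:7, lima:1}
update quebec to severity 4 → {victor:25, quebec:4, lima:1}
add oscar (severity 12) → {victor:25, oscar:12, quebec:4, lima:1}
call next patient → victor; now {oscar:12, quebec:4, lima:1}
update lima to severity 32 → {lima:32, oscar:12, quebec:4}
add foxtrot (severity 19) → {lima:32, foxtrot:19, oscar:12, quebec:4}
update oscar to severity 2 → {lima:32, foxtrot:19, quebec:4, oscar:2}
add whiskey (severity 31) → {lima:32, whiskey:31, foxtrot:19, quebec:4, oscar:2}
add bravo (severity 20) → {lima:32, whiskey:31, bravo:20, foxtrot:19, quebec:4, oscar:2}
add hotel (severity 21) → {lima:32, whiskey:31, hotel:21, bravo:20, foxtrot:19, quebec:4, oscar:2}
call next patient → lima; now {whiskey:31, hotel:21, bravo:20, foxtrot:19, quebec:4, oscar:2}
add india (severity 13) → {whiskey:31, hotel:21, bravo:20, foxtrot:19, india:13, quebec:4, oscar:2}
call next patient → whiskey; now {hotel:21, bravo:20, foxtrot:19, india:13, quebec:4, oscar:2}
call next patient → hotel; now {bravo:20, foxtrot:19, india:13, quebec:4, oscar:2}
call next patient → bravo; now {foxtrot:19, india:13, quebec:4, oscar:2}
update foxtrot to severity 36 → {foxtrot:36, india:13, quebec:4, oscar:2}
call next patient → foxtrot; now {india:13, quebec:4, oscar:2}
call next patient → india; now {quebec:4, oscar:2}

victor, lima, whiskey, hotel, bravo, foxtrot, india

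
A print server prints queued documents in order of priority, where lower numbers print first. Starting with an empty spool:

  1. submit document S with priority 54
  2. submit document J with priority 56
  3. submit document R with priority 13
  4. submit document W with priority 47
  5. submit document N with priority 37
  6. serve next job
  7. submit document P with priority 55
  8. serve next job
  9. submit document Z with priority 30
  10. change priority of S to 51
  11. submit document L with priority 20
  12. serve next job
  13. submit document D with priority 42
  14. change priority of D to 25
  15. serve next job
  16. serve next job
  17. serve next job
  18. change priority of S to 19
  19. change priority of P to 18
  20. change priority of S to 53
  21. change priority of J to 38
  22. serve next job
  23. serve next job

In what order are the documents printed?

[R, N, L, D, Z, W, P, J]

add S (priority 54) → {S:54}
add J (priority 56) → {S:54, J:56}
add R (priority 13) → {R:13, S:54, J:56}
add W (priority 47) → {R:13, W:47, S:54, J:56}
add N (priority 37) → {R:13, N:37, W:47, S:54, J:56}
serve next job → R; now {N:37, W:47, S:54, J:56}
add P (priority 55) → {N:37, W:47, S:54, P:55, J:56}
serve next job → N; now {W:47, S:54, P:55, J:56}
add Z (priority 30) → {Z:30, W:47, S:54, P:55, J:56}
update S to priority 51 → {Z:30, W:47, S:51, P:55, J:56}
add L (priority 20) → {L:20, Z:30, W:47, S:51, P:55, J:56}
serve next job → L; now {Z:30, W:47, S:51, P:55, J:56}
add D (priority 42) → {Z:30, D:42, W:47, S:51, P:55, J:56}
update D to priority 25 → {D:25, Z:30, W:47, S:51, P:55, J:56}
serve next job → D; now {Z:30, W:47, S:51, P:55, J:56}
serve next job → Z; now {W:47, S:51, P:55, J:56}
serve next job → W; now {S:51, P:55, J:56}
update S to priority 19 → {S:19, P:55, J:56}
update P to priority 18 → {P:18, S:19, J:56}
update S to priority 53 → {P:18, S:53, J:56}
update J to priority 38 → {P:18, J:38, S:53}
serve next job → P; now {J:38, S:53}
serve next job → J; now {S:53}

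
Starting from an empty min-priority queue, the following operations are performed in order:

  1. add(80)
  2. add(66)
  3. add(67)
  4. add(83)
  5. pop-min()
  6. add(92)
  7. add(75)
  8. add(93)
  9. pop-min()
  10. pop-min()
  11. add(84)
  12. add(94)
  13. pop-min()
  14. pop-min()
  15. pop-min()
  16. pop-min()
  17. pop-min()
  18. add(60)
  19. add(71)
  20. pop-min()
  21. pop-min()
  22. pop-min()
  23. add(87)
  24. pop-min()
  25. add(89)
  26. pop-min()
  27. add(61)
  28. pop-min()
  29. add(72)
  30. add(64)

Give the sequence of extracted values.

[66, 67, 75, 80, 83, 84, 92, 93, 60, 71, 94, 87, 89, 61]

insert 80 → {80}
insert 66 → {66, 80}
insert 67 → {66, 67, 80}
insert 83 → {66, 67, 80, 83}
pop-min → 66; now {67, 80, 83}
insert 92 → {67, 80, 83, 92}
insert 75 → {67, 75, 80, 83, 92}
insert 93 → {67, 75, 80, 83, 92, 93}
pop-min → 67; now {75, 80, 83, 92, 93}
pop-min → 75; now {80, 83, 92, 93}
insert 84 → {80, 83, 84, 92, 93}
insert 94 → {80, 83, 84, 92, 93, 94}
pop-min → 80; now {83, 84, 92, 93, 94}
pop-min → 83; now {84, 92, 93, 94}
pop-min → 84; now {92, 93, 94}
pop-min → 92; now {93, 94}
pop-min → 93; now {94}
insert 60 → {60, 94}
insert 71 → {60, 71, 94}
pop-min → 60; now {71, 94}
pop-min → 71; now {94}
pop-min → 94; now {}
insert 87 → {87}
pop-min → 87; now {}
insert 89 → {89}
pop-min → 89; now {}
insert 61 → {61}
pop-min → 61; now {}
insert 72 → {72}
insert 64 → {64, 72}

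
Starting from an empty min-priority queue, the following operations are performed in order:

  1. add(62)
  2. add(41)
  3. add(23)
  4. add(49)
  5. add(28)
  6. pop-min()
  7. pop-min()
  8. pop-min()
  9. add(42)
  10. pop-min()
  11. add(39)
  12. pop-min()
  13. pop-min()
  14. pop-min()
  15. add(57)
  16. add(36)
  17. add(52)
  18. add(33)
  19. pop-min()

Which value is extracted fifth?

insert 62 → {62}
insert 41 → {41, 62}
insert 23 → {23, 41, 62}
insert 49 → {23, 41, 49, 62}
insert 28 → {23, 28, 41, 49, 62}
pop-min → 23; now {28, 41, 49, 62}
pop-min → 28; now {41, 49, 62}
pop-min → 41; now {49, 62}
insert 42 → {42, 49, 62}
pop-min → 42; now {49, 62}
insert 39 → {39, 49, 62}
pop-min → 39; now {49, 62}
pop-min → 49; now {62}
pop-min → 62; now {}
insert 57 → {57}
insert 36 → {36, 57}
insert 52 → {36, 52, 57}
insert 33 → {33, 36, 52, 57}
pop-min → 33; now {36, 52, 57}

39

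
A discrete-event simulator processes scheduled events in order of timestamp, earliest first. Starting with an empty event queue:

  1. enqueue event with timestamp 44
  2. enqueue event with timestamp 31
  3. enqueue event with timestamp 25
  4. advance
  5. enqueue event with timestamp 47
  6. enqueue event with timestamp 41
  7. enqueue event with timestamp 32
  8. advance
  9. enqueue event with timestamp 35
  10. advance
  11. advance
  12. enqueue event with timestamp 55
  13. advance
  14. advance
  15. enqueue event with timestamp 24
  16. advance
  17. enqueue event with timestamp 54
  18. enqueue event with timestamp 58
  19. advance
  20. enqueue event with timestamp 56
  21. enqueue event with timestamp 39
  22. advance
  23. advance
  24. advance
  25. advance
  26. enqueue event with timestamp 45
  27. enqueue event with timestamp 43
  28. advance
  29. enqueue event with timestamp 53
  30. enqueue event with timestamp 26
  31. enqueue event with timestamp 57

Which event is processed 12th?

insert 44 → {44}
insert 31 → {31, 44}
insert 25 → {25, 31, 44}
advance → 25; now {31, 44}
insert 47 → {31, 44, 47}
insert 41 → {31, 41, 44, 47}
insert 32 → {31, 32, 41, 44, 47}
advance → 31; now {32, 41, 44, 47}
insert 35 → {32, 35, 41, 44, 47}
advance → 32; now {35, 41, 44, 47}
advance → 35; now {41, 44, 47}
insert 55 → {41, 44, 47, 55}
advance → 41; now {44, 47, 55}
advance → 44; now {47, 55}
insert 24 → {24, 47, 55}
advance → 24; now {47, 55}
insert 54 → {47, 54, 55}
insert 58 → {47, 54, 55, 58}
advance → 47; now {54, 55, 58}
insert 56 → {54, 55, 56, 58}
insert 39 → {39, 54, 55, 56, 58}
advance → 39; now {54, 55, 56, 58}
advance → 54; now {55, 56, 58}
advance → 55; now {56, 58}
advance → 56; now {58}
insert 45 → {45, 58}
insert 43 → {43, 45, 58}
advance → 43; now {45, 58}
insert 53 → {45, 53, 58}
insert 26 → {26, 45, 53, 58}
insert 57 → {26, 45, 53, 57, 58}

56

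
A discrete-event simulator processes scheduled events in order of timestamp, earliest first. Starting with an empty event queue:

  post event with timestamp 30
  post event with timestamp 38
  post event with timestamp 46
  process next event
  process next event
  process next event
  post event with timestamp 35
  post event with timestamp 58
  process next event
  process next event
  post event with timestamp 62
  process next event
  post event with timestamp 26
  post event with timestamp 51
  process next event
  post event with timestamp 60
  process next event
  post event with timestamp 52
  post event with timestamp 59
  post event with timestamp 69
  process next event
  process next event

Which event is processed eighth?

51

insert 30 → {30}
insert 38 → {30, 38}
insert 46 → {30, 38, 46}
process next event → 30; now {38, 46}
process next event → 38; now {46}
process next event → 46; now {}
insert 35 → {35}
insert 58 → {35, 58}
process next event → 35; now {58}
process next event → 58; now {}
insert 62 → {62}
process next event → 62; now {}
insert 26 → {26}
insert 51 → {26, 51}
process next event → 26; now {51}
insert 60 → {51, 60}
process next event → 51; now {60}
insert 52 → {52, 60}
insert 59 → {52, 59, 60}
insert 69 → {52, 59, 60, 69}
process next event → 52; now {59, 60, 69}
process next event → 59; now {60, 69}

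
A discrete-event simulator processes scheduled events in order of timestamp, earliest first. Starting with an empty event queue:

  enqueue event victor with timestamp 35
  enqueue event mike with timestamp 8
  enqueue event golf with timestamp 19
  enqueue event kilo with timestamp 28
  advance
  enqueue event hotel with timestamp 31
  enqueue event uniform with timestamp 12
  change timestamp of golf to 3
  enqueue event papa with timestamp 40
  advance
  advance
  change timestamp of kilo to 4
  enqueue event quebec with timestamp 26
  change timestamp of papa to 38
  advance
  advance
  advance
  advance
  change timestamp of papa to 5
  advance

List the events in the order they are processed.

add victor (timestamp 35) → {victor:35}
add mike (timestamp 8) → {mike:8, victor:35}
add golf (timestamp 19) → {mike:8, golf:19, victor:35}
add kilo (timestamp 28) → {mike:8, golf:19, kilo:28, victor:35}
advance → mike; now {golf:19, kilo:28, victor:35}
add hotel (timestamp 31) → {golf:19, kilo:28, hotel:31, victor:35}
add uniform (timestamp 12) → {uniform:12, golf:19, kilo:28, hotel:31, victor:35}
update golf to timestamp 3 → {golf:3, uniform:12, kilo:28, hotel:31, victor:35}
add papa (timestamp 40) → {golf:3, uniform:12, kilo:28, hotel:31, victor:35, papa:40}
advance → golf; now {uniform:12, kilo:28, hotel:31, victor:35, papa:40}
advance → uniform; now {kilo:28, hotel:31, victor:35, papa:40}
update kilo to timestamp 4 → {kilo:4, hotel:31, victor:35, papa:40}
add quebec (timestamp 26) → {kilo:4, quebec:26, hotel:31, victor:35, papa:40}
update papa to timestamp 38 → {kilo:4, quebec:26, hotel:31, victor:35, papa:38}
advance → kilo; now {quebec:26, hotel:31, victor:35, papa:38}
advance → quebec; now {hotel:31, victor:35, papa:38}
advance → hotel; now {victor:35, papa:38}
advance → victor; now {papa:38}
update papa to timestamp 5 → {papa:5}
advance → papa; now {}

mike → golf → uniform → kilo → quebec → hotel → victor → papa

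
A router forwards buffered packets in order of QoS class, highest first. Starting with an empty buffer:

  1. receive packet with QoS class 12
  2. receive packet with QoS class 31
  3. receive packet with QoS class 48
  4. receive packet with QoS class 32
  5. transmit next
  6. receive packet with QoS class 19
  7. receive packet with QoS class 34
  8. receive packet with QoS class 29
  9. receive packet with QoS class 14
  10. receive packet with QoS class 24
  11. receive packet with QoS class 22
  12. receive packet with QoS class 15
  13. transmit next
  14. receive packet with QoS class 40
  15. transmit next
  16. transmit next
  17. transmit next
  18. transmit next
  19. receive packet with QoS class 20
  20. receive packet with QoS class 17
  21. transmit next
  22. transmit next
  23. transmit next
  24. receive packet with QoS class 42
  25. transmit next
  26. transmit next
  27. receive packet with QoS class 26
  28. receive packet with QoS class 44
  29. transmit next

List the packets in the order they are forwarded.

insert 12 → {12}
insert 31 → {31, 12}
insert 48 → {48, 31, 12}
insert 32 → {48, 32, 31, 12}
transmit next → 48; now {32, 31, 12}
insert 19 → {32, 31, 19, 12}
insert 34 → {34, 32, 31, 19, 12}
insert 29 → {34, 32, 31, 29, 19, 12}
insert 14 → {34, 32, 31, 29, 19, 14, 12}
insert 24 → {34, 32, 31, 29, 24, 19, 14, 12}
insert 22 → {34, 32, 31, 29, 24, 22, 19, 14, 12}
insert 15 → {34, 32, 31, 29, 24, 22, 19, 15, 14, 12}
transmit next → 34; now {32, 31, 29, 24, 22, 19, 15, 14, 12}
insert 40 → {40, 32, 31, 29, 24, 22, 19, 15, 14, 12}
transmit next → 40; now {32, 31, 29, 24, 22, 19, 15, 14, 12}
transmit next → 32; now {31, 29, 24, 22, 19, 15, 14, 12}
transmit next → 31; now {29, 24, 22, 19, 15, 14, 12}
transmit next → 29; now {24, 22, 19, 15, 14, 12}
insert 20 → {24, 22, 20, 19, 15, 14, 12}
insert 17 → {24, 22, 20, 19, 17, 15, 14, 12}
transmit next → 24; now {22, 20, 19, 17, 15, 14, 12}
transmit next → 22; now {20, 19, 17, 15, 14, 12}
transmit next → 20; now {19, 17, 15, 14, 12}
insert 42 → {42, 19, 17, 15, 14, 12}
transmit next → 42; now {19, 17, 15, 14, 12}
transmit next → 19; now {17, 15, 14, 12}
insert 26 → {26, 17, 15, 14, 12}
insert 44 → {44, 26, 17, 15, 14, 12}
transmit next → 44; now {26, 17, 15, 14, 12}

[48, 34, 40, 32, 31, 29, 24, 22, 20, 42, 19, 44]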